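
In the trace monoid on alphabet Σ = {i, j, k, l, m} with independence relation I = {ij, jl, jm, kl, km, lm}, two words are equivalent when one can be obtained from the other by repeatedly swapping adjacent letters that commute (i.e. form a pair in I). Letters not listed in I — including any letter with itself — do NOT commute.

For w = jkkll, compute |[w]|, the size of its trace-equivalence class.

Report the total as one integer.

10

piece 0:j — minimal
piece 1:k rests on {0:j}
piece 2:k rests on {1:k}
piece 3:l — minimal
piece 4:l rests on {3:l}
minimal pieces: {0:j, 3:l}
ways to finish when only these pieces remain (= sum over removing one remaining piece with nothing left below it):
  1 left: {2}→1  {4}→1
  2 left: {1,2}→1  {2,4}→2  {3,4}→1
  3 left: {0,1,2}→1  {1,2,4}→3  {2,3,4}→3
  placing 0:j first → 6 extensions
  placing 3:l first → 4 extensions
total linear extensions = 10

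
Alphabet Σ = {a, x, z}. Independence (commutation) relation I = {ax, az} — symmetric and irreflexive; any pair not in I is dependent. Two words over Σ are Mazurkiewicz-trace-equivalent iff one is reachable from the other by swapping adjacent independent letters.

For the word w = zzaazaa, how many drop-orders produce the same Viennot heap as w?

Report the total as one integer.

35

drop 0:z onto floor
drop 1:z onto {0:z}
drop 2:a onto floor
drop 3:a onto {2:a}
drop 4:z onto {1:z}
drop 5:a onto {3:a}
drop 6:a onto {5:a}
ground layer = {0:z, 2:a}
drop-orders for the pieces not yet dropped (sum over which currently-grounded one goes next):
  1 to go: {4} 1  {6} 1
  2 to go: {1,4} 1  {4,6} 2  {5,6} 1
  3 to go: {0,1,4} 1  {1,4,6} 3  {3,5,6} 1  {4,5,6} 3
  4 to go: {0,1,4,6} 4  {1,4,5,6} 6  {2,3,5,6} 1  {3,4,5,6} 4
  5 to go: {0,1,4,5,6} 10  {1,3,4,5,6} 10  {2,3,4,5,6} 5
  if 0:z drops first: 15 orders
  if 2:a drops first: 20 orders
heap linearizations: 35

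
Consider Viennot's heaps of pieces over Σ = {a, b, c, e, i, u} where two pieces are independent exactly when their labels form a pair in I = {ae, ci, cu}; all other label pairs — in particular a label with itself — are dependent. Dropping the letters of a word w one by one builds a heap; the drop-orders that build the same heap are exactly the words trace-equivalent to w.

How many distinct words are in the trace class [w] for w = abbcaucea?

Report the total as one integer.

piece 0:a — minimal
piece 1:b rests on {0:a}
piece 2:b rests on {1:b}
piece 3:c rests on {2:b}
piece 4:a rests on {3:c}
piece 5:u rests on {4:a}
piece 6:c rests on {4:a}
piece 7:e rests on {5:u, 6:c}
piece 8:a rests on {5:u, 6:c}
minimal pieces: {0:a}
ways to finish when only these pieces remain (= sum over removing one remaining piece with nothing left below it):
  1 left: {7}→1  {8}→1
  2 left: {7,8}→2
  3 left: {5,7,8}→2  {6,7,8}→2
  4 left: {5,6,7,8}→4
  5 left: {4,5,6,7,8}→4
  6 left: {3,4,5,6,7,8}→4
  7 left: {2,3,4,5,6,7,8}→4
  placing 0:a first → 4 extensions

4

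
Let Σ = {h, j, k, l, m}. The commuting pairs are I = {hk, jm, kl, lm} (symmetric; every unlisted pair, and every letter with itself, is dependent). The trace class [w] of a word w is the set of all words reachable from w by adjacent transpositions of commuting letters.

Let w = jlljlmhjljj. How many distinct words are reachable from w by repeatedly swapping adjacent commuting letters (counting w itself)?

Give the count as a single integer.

6

piece 0:j — minimal
piece 1:l rests on {0:j}
piece 2:l rests on {1:l}
piece 3:j rests on {2:l}
piece 4:l rests on {3:j}
piece 5:m — minimal
piece 6:h rests on {4:l, 5:m}
piece 7:j rests on {6:h}
piece 8:l rests on {7:j}
piece 9:j rests on {8:l}
piece 10:j rests on {9:j}
minimal pieces: {0:j, 5:m}
ways to finish when only these pieces remain (= sum over removing one remaining piece with nothing left below it):
  1 left: {10}→1
  2 left: {9,10}→1
  3 left: {8,9,10}→1
  4 left: {7,8,9,10}→1
  5 left: {6,7,8,9,10}→1
  6 left: {4,6,7,8,9,10}→1  {5,6,7,8,9,10}→1
  7 left: {3,4,6,7,8,9,10}→1  {4,5,6,7,8,9,10}→2
  8 left: {2,3,4,6,7,8,9,10}→1  {3,4,5,6,7,8,9,10}→3
  9 left: {1,2,3,4,6,7,8,9,10}→1  {2,3,4,5,6,7,8,9,10}→4
  placing 0:j first → 5 extensions
  placing 5:m first → 1 extensions
total linear extensions = 6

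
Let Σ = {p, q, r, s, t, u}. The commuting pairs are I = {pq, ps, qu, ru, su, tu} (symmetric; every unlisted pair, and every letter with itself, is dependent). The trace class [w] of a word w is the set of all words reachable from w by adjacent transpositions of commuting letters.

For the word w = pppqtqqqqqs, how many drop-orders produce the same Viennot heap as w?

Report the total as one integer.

4

#0=p has no predecessor
#1=p depends on [0:p]
#2=p depends on [1:p]
#3=q has no predecessor
#4=t depends on [2:p, 3:q]
#5=q depends on [4:t]
#6=q depends on [5:q]
#7=q depends on [6:q]
#8=q depends on [7:q]
#9=q depends on [8:q]
#10=s depends on [9:q]
sources: [0:p, 3:q]
N(rest) = Σ N(rest − s) over sources s of rest; N(one piece) = 1:
  size 1 → [10]=1
  size 2 → [9,10]=1
  size 3 → [8,9,10]=1
  size 4 → [7,8,9,10]=1
  size 5 → [6,7,8,9,10]=1
  size 6 → [5,6,7,8,9,10]=1
  size 7 → [4,5,6,7,8,9,10]=1
  size 8 → [2,4,5,6,7,8,9,10]=1  [3,4,5,6,7,8,9,10]=1
  size 9 → [1,2,4,5,6,7,8,9,10]=1  [2,3,4,5,6,7,8,9,10]=2
  first=0(p) contributes 3
  first=3(q) contributes 1
|[w]| = 4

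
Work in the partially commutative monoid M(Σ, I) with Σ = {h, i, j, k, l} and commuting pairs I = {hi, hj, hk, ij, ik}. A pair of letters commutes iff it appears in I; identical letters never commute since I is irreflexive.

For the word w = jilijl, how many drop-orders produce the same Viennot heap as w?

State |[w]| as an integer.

4

piece 0:j — minimal
piece 1:i — minimal
piece 2:l rests on {0:j, 1:i}
piece 3:i rests on {2:l}
piece 4:j rests on {2:l}
piece 5:l rests on {3:i, 4:j}
minimal pieces: {0:j, 1:i}
ways to finish when only these pieces remain (= sum over removing one remaining piece with nothing left below it):
  1 left: {5}→1
  2 left: {3,5}→1  {4,5}→1
  3 left: {3,4,5}→2
  4 left: {2,3,4,5}→2
  placing 0:j first → 2 extensions
  placing 1:i first → 2 extensions
total linear extensions = 4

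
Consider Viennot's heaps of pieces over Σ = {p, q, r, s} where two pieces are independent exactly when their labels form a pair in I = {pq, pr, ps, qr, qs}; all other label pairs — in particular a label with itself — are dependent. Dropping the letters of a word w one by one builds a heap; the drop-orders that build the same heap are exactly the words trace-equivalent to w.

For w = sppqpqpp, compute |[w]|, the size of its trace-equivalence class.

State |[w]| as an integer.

0(s) covers ∅
1(p) covers ∅
2(p) covers 1:p
3(q) covers ∅
4(p) covers 2:p
5(q) covers 3:q
6(p) covers 4:p
7(p) covers 6:p
floor of heap: 0:s, 1:p, 3:q
completions by unplaced set U, small U first (add the entries for U minus each lowest piece of U):
  |U|=1: {0}:1  {5}:1  {7}:1
  |U|=2: {0,5}:2  {0,7}:2  {3,5}:1  {5,7}:2  {6,7}:1
  |U|=3: {0,3,5}:3  {0,5,7}:6  {0,6,7}:3  {3,5,7}:3  {4,6,7}:1  {5,6,7}:3
  |U|=4: {0,3,5,7}:12  {0,4,6,7}:4  {0,5,6,7}:12  {2,4,6,7}:1  {3,5,6,7}:6  {4,5,6,7}:4
  |U|=5: {0,2,4,6,7}:5  {0,3,5,6,7}:30  {0,4,5,6,7}:20  {1,2,4,6,7}:1  {2,4,5,6,7}:5  {3,4,5,6,7}:10
  |U|=6: {0,1,2,4,6,7}:6  {0,2,4,5,6,7}:30  {0,3,4,5,6,7}:60  {1,2,4,5,6,7}:6  {2,3,4,5,6,7}:15
  start at 0(s): 21
  start at 1(p): 105
  start at 3(q): 42
sum over floor = 168

168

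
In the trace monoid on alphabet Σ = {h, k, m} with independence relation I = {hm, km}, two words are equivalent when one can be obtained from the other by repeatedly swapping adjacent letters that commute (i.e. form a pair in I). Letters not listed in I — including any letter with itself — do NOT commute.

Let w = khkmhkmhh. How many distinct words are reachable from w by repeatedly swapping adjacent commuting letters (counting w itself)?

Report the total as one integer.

36

#0=k has no predecessor
#1=h depends on [0:k]
#2=k depends on [1:h]
#3=m has no predecessor
#4=h depends on [2:k]
#5=k depends on [4:h]
#6=m depends on [3:m]
#7=h depends on [5:k]
#8=h depends on [7:h]
sources: [0:k, 3:m]
N(rest) = Σ N(rest − s) over sources s of rest; N(one piece) = 1:
  size 1 → [6]=1  [8]=1
  size 2 → [3,6]=1  [6,8]=2  [7,8]=1
  size 3 → [3,6,8]=3  [5,7,8]=1  [6,7,8]=3
  size 4 → [3,6,7,8]=6  [4,5,7,8]=1  [5,6,7,8]=4
  size 5 → [2,4,5,7,8]=1  [3,5,6,7,8]=10  [4,5,6,7,8]=5
  size 6 → [1,2,4,5,7,8]=1  [2,4,5,6,7,8]=6  [3,4,5,6,7,8]=15
  size 7 → [0,1,2,4,5,7,8]=1  [1,2,4,5,6,7,8]=7  [2,3,4,5,6,7,8]=21
  first=0(k) contributes 28
  first=3(m) contributes 8
|[w]| = 36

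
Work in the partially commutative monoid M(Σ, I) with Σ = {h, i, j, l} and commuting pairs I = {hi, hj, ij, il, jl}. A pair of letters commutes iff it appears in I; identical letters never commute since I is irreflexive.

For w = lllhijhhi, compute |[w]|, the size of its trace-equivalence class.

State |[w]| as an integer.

252

piece 0:l — minimal
piece 1:l rests on {0:l}
piece 2:l rests on {1:l}
piece 3:h rests on {2:l}
piece 4:i — minimal
piece 5:j — minimal
piece 6:h rests on {3:h}
piece 7:h rests on {6:h}
piece 8:i rests on {4:i}
minimal pieces: {0:l, 4:i, 5:j}
ways to finish when only these pieces remain (= sum over removing one remaining piece with nothing left below it):
  1 left: {5}→1  {7}→1  {8}→1
  2 left: {4,8}→1  {5,7}→2  {5,8}→2  {6,7}→1  {7,8}→2
  3 left: {3,6,7}→1  {4,5,8}→3  {4,7,8}→3  {5,6,7}→3  {5,7,8}→6  {6,7,8}→3
  4 left: {2,3,6,7}→1  {3,5,6,7}→4  {3,6,7,8}→4  {4,5,7,8}→12  {4,6,7,8}→6  {5,6,7,8}→12
  5 left: {1,2,3,6,7}→1  {2,3,5,6,7}→5  {2,3,6,7,8}→5  {3,4,6,7,8}→10  {3,5,6,7,8}→20  {4,5,6,7,8}→30
  6 left: {0,1,2,3,6,7}→1  {1,2,3,5,6,7}→6  {1,2,3,6,7,8}→6  {2,3,4,6,7,8}→15  {2,3,5,6,7,8}→30  {3,4,5,6,7,8}→60
  7 left: {0,1,2,3,5,6,7}→7  {0,1,2,3,6,7,8}→7  {1,2,3,4,6,7,8}→21  {1,2,3,5,6,7,8}→42  {2,3,4,5,6,7,8}→105
  placing 0:l first → 168 extensions
  placing 4:i first → 56 extensions
  placing 5:j first → 28 extensions
total linear extensions = 252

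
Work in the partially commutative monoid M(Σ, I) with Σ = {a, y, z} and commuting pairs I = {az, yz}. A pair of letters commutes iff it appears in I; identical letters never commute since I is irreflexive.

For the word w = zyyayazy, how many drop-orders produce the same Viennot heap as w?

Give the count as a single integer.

28

0(z) covers ∅
1(y) covers ∅
2(y) covers 1:y
3(a) covers 2:y
4(y) covers 3:a
5(a) covers 4:y
6(z) covers 0:z
7(y) covers 5:a
floor of heap: 0:z, 1:y
completions by unplaced set U, small U first (add the entries for U minus each lowest piece of U):
  |U|=1: {6}:1  {7}:1
  |U|=2: {0,6}:1  {5,7}:1  {6,7}:2
  |U|=3: {0,6,7}:3  {4,5,7}:1  {5,6,7}:3
  |U|=4: {0,5,6,7}:6  {3,4,5,7}:1  {4,5,6,7}:4
  |U|=5: {0,4,5,6,7}:10  {2,3,4,5,7}:1  {3,4,5,6,7}:5
  |U|=6: {0,3,4,5,6,7}:15  {1,2,3,4,5,7}:1  {2,3,4,5,6,7}:6
  start at 0(z): 7
  start at 1(y): 21
sum over floor = 28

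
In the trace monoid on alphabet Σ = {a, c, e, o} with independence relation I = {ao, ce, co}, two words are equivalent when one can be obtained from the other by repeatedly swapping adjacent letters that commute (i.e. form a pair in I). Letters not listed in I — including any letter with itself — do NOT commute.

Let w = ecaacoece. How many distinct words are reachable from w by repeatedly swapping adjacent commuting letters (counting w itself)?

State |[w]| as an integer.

#0=e has no predecessor
#1=c has no predecessor
#2=a depends on [0:e, 1:c]
#3=a depends on [2:a]
#4=c depends on [3:a]
#5=o depends on [0:e]
#6=e depends on [3:a, 5:o]
#7=c depends on [4:c]
#8=e depends on [6:e]
sources: [0:e, 1:c]
N(rest) = Σ N(rest − s) over sources s of rest; N(one piece) = 1:
  size 1 → [7]=1  [8]=1
  size 2 → [4,7]=1  [6,8]=1  [7,8]=2
  size 3 → [4,7,8]=3  [5,6,8]=1  [6,7,8]=3
  size 4 → [4,6,7,8]=6  [5,6,7,8]=4
  size 5 → [3,4,6,7,8]=6  [4,5,6,7,8]=10
  size 6 → [2,3,4,6,7,8]=6  [3,4,5,6,7,8]=16
  size 7 → [1,2,3,4,6,7,8]=6  [2,3,4,5,6,7,8]=22
  first=0(e) contributes 28
  first=1(c) contributes 22
|[w]| = 50

50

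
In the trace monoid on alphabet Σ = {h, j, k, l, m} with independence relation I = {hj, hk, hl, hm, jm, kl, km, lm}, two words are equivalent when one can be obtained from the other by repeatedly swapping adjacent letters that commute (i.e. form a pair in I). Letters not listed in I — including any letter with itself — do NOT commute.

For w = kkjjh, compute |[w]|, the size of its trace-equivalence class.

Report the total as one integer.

#0=k has no predecessor
#1=k depends on [0:k]
#2=j depends on [1:k]
#3=j depends on [2:j]
#4=h has no predecessor
sources: [0:k, 4:h]
N(rest) = Σ N(rest − s) over sources s of rest; N(one piece) = 1:
  size 1 → [3]=1  [4]=1
  size 2 → [2,3]=1  [3,4]=2
  size 3 → [1,2,3]=1  [2,3,4]=3
  first=0(k) contributes 4
  first=4(h) contributes 1
|[w]| = 5

5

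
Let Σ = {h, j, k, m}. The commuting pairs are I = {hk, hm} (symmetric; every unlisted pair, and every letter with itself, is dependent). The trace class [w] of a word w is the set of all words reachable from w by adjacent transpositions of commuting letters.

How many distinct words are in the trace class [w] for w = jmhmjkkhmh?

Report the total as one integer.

30

piece 0:j — minimal
piece 1:m rests on {0:j}
piece 2:h rests on {0:j}
piece 3:m rests on {1:m}
piece 4:j rests on {2:h, 3:m}
piece 5:k rests on {4:j}
piece 6:k rests on {5:k}
piece 7:h rests on {4:j}
piece 8:m rests on {6:k}
piece 9:h rests on {7:h}
minimal pieces: {0:j}
ways to finish when only these pieces remain (= sum over removing one remaining piece with nothing left below it):
  1 left: {8}→1  {9}→1
  2 left: {6,8}→1  {7,9}→1  {8,9}→2
  3 left: {5,6,8}→1  {6,8,9}→3  {7,8,9}→3
  4 left: {5,6,8,9}→4  {6,7,8,9}→6
  5 left: {5,6,7,8,9}→10
  6 left: {4,5,6,7,8,9}→10
  7 left: {2,4,5,6,7,8,9}→10  {3,4,5,6,7,8,9}→10
  8 left: {1,3,4,5,6,7,8,9}→10  {2,3,4,5,6,7,8,9}→20
  placing 0:j first → 30 extensions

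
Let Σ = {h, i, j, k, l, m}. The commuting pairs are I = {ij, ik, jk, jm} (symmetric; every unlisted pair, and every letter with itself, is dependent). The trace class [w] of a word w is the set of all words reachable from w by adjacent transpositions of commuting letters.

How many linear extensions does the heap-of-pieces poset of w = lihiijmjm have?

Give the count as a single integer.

drop 0:l onto floor
drop 1:i onto {0:l}
drop 2:h onto {1:i}
drop 3:i onto {2:h}
drop 4:i onto {3:i}
drop 5:j onto {2:h}
drop 6:m onto {4:i}
drop 7:j onto {5:j}
drop 8:m onto {6:m}
ground layer = {0:l}
drop-orders for the pieces not yet dropped (sum over which currently-grounded one goes next):
  1 to go: {7} 1  {8} 1
  2 to go: {5,7} 1  {6,8} 1  {7,8} 2
  3 to go: {4,6,8} 1  {5,7,8} 3  {6,7,8} 3
  4 to go: {3,4,6,8} 1  {4,6,7,8} 4  {5,6,7,8} 6
  5 to go: {3,4,6,7,8} 5  {4,5,6,7,8} 10
  6 to go: {3,4,5,6,7,8} 15
  7 to go: {2,3,4,5,6,7,8} 15
  if 0:l drops first: 15 orders

15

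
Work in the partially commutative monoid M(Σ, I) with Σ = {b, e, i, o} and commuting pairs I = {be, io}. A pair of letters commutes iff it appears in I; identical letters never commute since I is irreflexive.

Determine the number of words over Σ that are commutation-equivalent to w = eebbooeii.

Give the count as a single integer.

#0=e has no predecessor
#1=e depends on [0:e]
#2=b has no predecessor
#3=b depends on [2:b]
#4=o depends on [1:e, 3:b]
#5=o depends on [4:o]
#6=e depends on [5:o]
#7=i depends on [6:e]
#8=i depends on [7:i]
sources: [0:e, 2:b]
N(rest) = Σ N(rest − s) over sources s of rest; N(one piece) = 1:
  size 1 → [8]=1
  size 2 → [7,8]=1
  size 3 → [6,7,8]=1
  size 4 → [5,6,7,8]=1
  size 5 → [4,5,6,7,8]=1
  size 6 → [1,4,5,6,7,8]=1  [3,4,5,6,7,8]=1
  size 7 → [0,1,4,5,6,7,8]=1  [1,3,4,5,6,7,8]=2  [2,3,4,5,6,7,8]=1
  first=0(e) contributes 3
  first=2(b) contributes 3
|[w]| = 6

6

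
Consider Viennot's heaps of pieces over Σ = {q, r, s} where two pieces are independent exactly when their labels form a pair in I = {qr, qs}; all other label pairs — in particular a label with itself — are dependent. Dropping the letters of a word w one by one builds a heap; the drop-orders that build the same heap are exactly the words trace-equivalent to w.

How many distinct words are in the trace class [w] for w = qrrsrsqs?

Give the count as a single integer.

#0=q has no predecessor
#1=r has no predecessor
#2=r depends on [1:r]
#3=s depends on [2:r]
#4=r depends on [3:s]
#5=s depends on [4:r]
#6=q depends on [0:q]
#7=s depends on [5:s]
sources: [0:q, 1:r]
N(rest) = Σ N(rest − s) over sources s of rest; N(one piece) = 1:
  size 1 → [6]=1  [7]=1
  size 2 → [0,6]=1  [5,7]=1  [6,7]=2
  size 3 → [0,6,7]=3  [4,5,7]=1  [5,6,7]=3
  size 4 → [0,5,6,7]=6  [3,4,5,7]=1  [4,5,6,7]=4
  size 5 → [0,4,5,6,7]=10  [2,3,4,5,7]=1  [3,4,5,6,7]=5
  size 6 → [0,3,4,5,6,7]=15  [1,2,3,4,5,7]=1  [2,3,4,5,6,7]=6
  first=0(q) contributes 7
  first=1(r) contributes 21
|[w]| = 28

28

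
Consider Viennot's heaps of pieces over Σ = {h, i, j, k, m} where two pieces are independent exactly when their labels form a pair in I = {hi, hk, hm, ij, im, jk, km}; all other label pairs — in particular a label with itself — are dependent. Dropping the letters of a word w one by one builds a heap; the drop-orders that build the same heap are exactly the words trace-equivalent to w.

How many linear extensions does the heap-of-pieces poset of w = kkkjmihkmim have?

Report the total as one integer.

1848

piece 0:k — minimal
piece 1:k rests on {0:k}
piece 2:k rests on {1:k}
piece 3:j — minimal
piece 4:m rests on {3:j}
piece 5:i rests on {2:k}
piece 6:h rests on {3:j}
piece 7:k rests on {5:i}
piece 8:m rests on {4:m}
piece 9:i rests on {7:k}
piece 10:m rests on {8:m}
minimal pieces: {0:k, 3:j}
ways to finish when only these pieces remain (= sum over removing one remaining piece with nothing left below it):
  1 left: {6}→1  {9}→1  {10}→1
  2 left: {6,9}→2  {6,10}→2  {7,9}→1  {8,10}→1  {9,10}→2
  3 left: {4,8,10}→1  {5,7,9}→1  {6,7,9}→3  {6,8,10}→3  {6,9,10}→6  {7,9,10}→3  {8,9,10}→3
  4 left: {2,5,7,9}→1  {4,6,8,10}→4  {4,8,9,10}→4  {5,6,7,9}→4  {5,7,9,10}→4  {6,7,9,10}→12  {6,8,9,10}→12  {7,8,9,10}→6
  5 left: {1,2,5,7,9}→1  {2,5,6,7,9}→5  {2,5,7,9,10}→5  {3,4,6,8,10}→4  {4,6,8,9,10}→20  {4,7,8,9,10}→10  {5,6,7,9,10}→20  {5,7,8,9,10}→10  {6,7,8,9,10}→30
  6 left: {0,1,2,5,7,9}→1  {1,2,5,6,7,9}→6  {1,2,5,7,9,10}→6  {2,5,6,7,9,10}→30  {2,5,7,8,9,10}→15  {3,4,6,8,9,10}→24  {4,5,7,8,9,10}→20  {4,6,7,8,9,10}→60  {5,6,7,8,9,10}→60
  7 left: {0,1,2,5,6,7,9}→7  {0,1,2,5,7,9,10}→7  {1,2,5,6,7,9,10}→42  {1,2,5,7,8,9,10}→21  {2,4,5,7,8,9,10}→35  {2,5,6,7,8,9,10}→105  {3,4,6,7,8,9,10}→84  {4,5,6,7,8,9,10}→140
  8 left: {0,1,2,5,6,7,9,10}→56  {0,1,2,5,7,8,9,10}→28  {1,2,4,5,7,8,9,10}→56  {1,2,5,6,7,8,9,10}→168  {2,4,5,6,7,8,9,10}→280  {3,4,5,6,7,8,9,10}→224
  9 left: {0,1,2,4,5,7,8,9,10}→84  {0,1,2,5,6,7,8,9,10}→252  {1,2,4,5,6,7,8,9,10}→504  {2,3,4,5,6,7,8,9,10}→504
  placing 0:k first → 1008 extensions
  placing 3:j first → 840 extensions
total linear extensions = 1848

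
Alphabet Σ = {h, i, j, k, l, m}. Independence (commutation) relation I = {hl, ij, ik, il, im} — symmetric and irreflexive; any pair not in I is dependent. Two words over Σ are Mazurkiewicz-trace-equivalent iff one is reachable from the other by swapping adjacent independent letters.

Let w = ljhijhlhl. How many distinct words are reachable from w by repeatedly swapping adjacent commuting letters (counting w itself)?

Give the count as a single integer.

16

#0=l has no predecessor
#1=j depends on [0:l]
#2=h depends on [1:j]
#3=i depends on [2:h]
#4=j depends on [2:h]
#5=h depends on [3:i, 4:j]
#6=l depends on [4:j]
#7=h depends on [5:h]
#8=l depends on [6:l]
sources: [0:l]
N(rest) = Σ N(rest − s) over sources s of rest; N(one piece) = 1:
  size 1 → [7]=1  [8]=1
  size 2 → [5,7]=1  [6,8]=1  [7,8]=2
  size 3 → [3,5,7]=1  [5,7,8]=3  [6,7,8]=3
  size 4 → [3,5,7,8]=4  [5,6,7,8]=6
  size 5 → [3,5,6,7,8]=10  [4,5,6,7,8]=6
  size 6 → [3,4,5,6,7,8]=16
  size 7 → [2,3,4,5,6,7,8]=16
  first=0(l) contributes 16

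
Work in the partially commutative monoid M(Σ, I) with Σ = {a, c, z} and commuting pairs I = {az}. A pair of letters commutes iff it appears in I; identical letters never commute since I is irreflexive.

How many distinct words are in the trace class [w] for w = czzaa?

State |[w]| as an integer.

0(c) covers ∅
1(z) covers 0:c
2(z) covers 1:z
3(a) covers 0:c
4(a) covers 3:a
floor of heap: 0:c
completions by unplaced set U, small U first (add the entries for U minus each lowest piece of U):
  |U|=1: {2}:1  {4}:1
  |U|=2: {1,2}:1  {2,4}:2  {3,4}:1
  |U|=3: {1,2,4}:3  {2,3,4}:3
  start at 0(c): 6

6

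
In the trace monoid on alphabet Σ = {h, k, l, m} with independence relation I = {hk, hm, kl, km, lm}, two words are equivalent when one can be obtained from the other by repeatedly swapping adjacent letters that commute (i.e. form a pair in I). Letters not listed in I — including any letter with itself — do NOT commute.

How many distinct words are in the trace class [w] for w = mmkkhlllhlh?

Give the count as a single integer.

1980

#0=m has no predecessor
#1=m depends on [0:m]
#2=k has no predecessor
#3=k depends on [2:k]
#4=h has no predecessor
#5=l depends on [4:h]
#6=l depends on [5:l]
#7=l depends on [6:l]
#8=h depends on [7:l]
#9=l depends on [8:h]
#10=h depends on [9:l]
sources: [0:m, 2:k, 4:h]
N(rest) = Σ N(rest − s) over sources s of rest; N(one piece) = 1:
  size 1 → [1]=1  [3]=1  [10]=1
  size 2 → [0,1]=1  [1,3]=2  [1,10]=2  [2,3]=1  [3,10]=2  [9,10]=1
  size 3 → [0,1,3]=3  [0,1,10]=3  [1,2,3]=3  [1,3,10]=6  [1,9,10]=3  [2,3,10]=3  [3,9,10]=3  [8,9,10]=1
  size 4 → [0,1,2,3]=6  [0,1,3,10]=12  [0,1,9,10]=6  [1,2,3,10]=12  [1,3,9,10]=12  [1,8,9,10]=4  [2,3,9,10]=6  [3,8,9,10]=4  [7,8,9,10]=1
  size 5 → [0,1,2,3,10]=30  [0,1,3,9,10]=30  [0,1,8,9,10]=10  [1,2,3,9,10]=30  [1,3,8,9,10]=20  [1,7,8,9,10]=5  [2,3,8,9,10]=10  [3,7,8,9,10]=5  [6,7,8,9,10]=1
  size 6 → [0,1,2,3,9,10]=90  [0,1,3,8,9,10]=60  [0,1,7,8,9,10]=15  [1,2,3,8,9,10]=60  [1,3,7,8,9,10]=30  [1,6,7,8,9,10]=6  [2,3,7,8,9,10]=15  [3,6,7,8,9,10]=6  [5,6,7,8,9,10]=1
  size 7 → [0,1,2,3,8,9,10]=210  [0,1,3,7,8,9,10]=105  [0,1,6,7,8,9,10]=21  [1,2,3,7,8,9,10]=105  [1,3,6,7,8,9,10]=42  [1,5,6,7,8,9,10]=7  [2,3,6,7,8,9,10]=21  [3,5,6,7,8,9,10]=7  [4,5,6,7,8,9,10]=1
  size 8 → [0,1,2,3,7,8,9,10]=420  [0,1,3,6,7,8,9,10]=168  [0,1,5,6,7,8,9,10]=28  [1,2,3,6,7,8,9,10]=168  [1,3,5,6,7,8,9,10]=56  [1,4,5,6,7,8,9,10]=8  [2,3,5,6,7,8,9,10]=28  [3,4,5,6,7,8,9,10]=8
  size 9 → [0,1,2,3,6,7,8,9,10]=756  [0,1,3,5,6,7,8,9,10]=252  [0,1,4,5,6,7,8,9,10]=36  [1,2,3,5,6,7,8,9,10]=252  [1,3,4,5,6,7,8,9,10]=72  [2,3,4,5,6,7,8,9,10]=36
  first=0(m) contributes 360
  first=2(k) contributes 360
  first=4(h) contributes 1260
|[w]| = 1980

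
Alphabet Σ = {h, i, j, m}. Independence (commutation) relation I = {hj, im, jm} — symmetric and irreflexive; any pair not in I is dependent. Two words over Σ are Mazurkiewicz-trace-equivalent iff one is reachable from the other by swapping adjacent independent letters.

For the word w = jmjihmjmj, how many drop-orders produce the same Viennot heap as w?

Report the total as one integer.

drop 0:j onto floor
drop 1:m onto floor
drop 2:j onto {0:j}
drop 3:i onto {2:j}
drop 4:h onto {1:m, 3:i}
drop 5:m onto {4:h}
drop 6:j onto {3:i}
drop 7:m onto {5:m}
drop 8:j onto {6:j}
ground layer = {0:j, 1:m}
drop-orders for the pieces not yet dropped (sum over which currently-grounded one goes next):
  1 to go: {7} 1  {8} 1
  2 to go: {5,7} 1  {6,8} 1  {7,8} 2
  3 to go: {4,5,7} 1  {5,7,8} 3  {6,7,8} 3
  4 to go: {1,4,5,7} 1  {4,5,7,8} 4  {5,6,7,8} 6
  5 to go: {1,4,5,7,8} 5  {4,5,6,7,8} 10
  6 to go: {1,4,5,6,7,8} 15  {3,4,5,6,7,8} 10
  7 to go: {1,3,4,5,6,7,8} 25  {2,3,4,5,6,7,8} 10
  if 0:j drops first: 35 orders
  if 1:m drops first: 10 orders
heap linearizations: 45

45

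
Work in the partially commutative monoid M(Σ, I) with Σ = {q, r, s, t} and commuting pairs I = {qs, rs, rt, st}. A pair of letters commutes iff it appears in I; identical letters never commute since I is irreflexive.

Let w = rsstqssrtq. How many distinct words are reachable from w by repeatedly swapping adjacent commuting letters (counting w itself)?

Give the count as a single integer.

840

drop 0:r onto floor
drop 1:s onto floor
drop 2:s onto {1:s}
drop 3:t onto floor
drop 4:q onto {0:r, 3:t}
drop 5:s onto {2:s}
drop 6:s onto {5:s}
drop 7:r onto {4:q}
drop 8:t onto {4:q}
drop 9:q onto {7:r, 8:t}
ground layer = {0:r, 1:s, 3:t}
drop-orders for the pieces not yet dropped (sum over which currently-grounded one goes next):
  1 to go: {6} 1  {9} 1
  2 to go: {5,6} 1  {6,9} 2  {7,9} 1  {8,9} 1
  3 to go: {2,5,6} 1  {5,6,9} 3  {6,7,9} 3  {6,8,9} 3  {7,8,9} 2
  4 to go: {1,2,5,6} 1  {2,5,6,9} 4  {4,7,8,9} 2  {5,6,7,9} 6  {5,6,8,9} 6  {6,7,8,9} 8
  5 to go: {0,4,7,8,9} 2  {1,2,5,6,9} 5  {2,5,6,7,9} 10  {2,5,6,8,9} 10  {3,4,7,8,9} 2  {4,6,7,8,9} 10  {5,6,7,8,9} 20
  6 to go: {0,3,4,7,8,9} 4  {0,4,6,7,8,9} 12  {1,2,5,6,7,9} 15  {1,2,5,6,8,9} 15  {2,5,6,7,8,9} 40  {3,4,6,7,8,9} 12  {4,5,6,7,8,9} 30
  7 to go: {0,3,4,6,7,8,9} 28  {0,4,5,6,7,8,9} 42  {1,2,5,6,7,8,9} 70  {2,4,5,6,7,8,9} 70  {3,4,5,6,7,8,9} 42
  8 to go: {0,2,4,5,6,7,8,9} 112  {0,3,4,5,6,7,8,9} 112  {1,2,4,5,6,7,8,9} 140  {2,3,4,5,6,7,8,9} 112
  if 0:r drops first: 252 orders
  if 1:s drops first: 336 orders
  if 3:t drops first: 252 orders
heap linearizations: 840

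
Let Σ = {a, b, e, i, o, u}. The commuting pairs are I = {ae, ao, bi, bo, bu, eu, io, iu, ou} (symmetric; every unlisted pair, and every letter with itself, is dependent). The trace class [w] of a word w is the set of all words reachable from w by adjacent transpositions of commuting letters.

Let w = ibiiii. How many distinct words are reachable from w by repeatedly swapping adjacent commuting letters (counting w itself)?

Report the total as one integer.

0(i) covers ∅
1(b) covers ∅
2(i) covers 0:i
3(i) covers 2:i
4(i) covers 3:i
5(i) covers 4:i
floor of heap: 0:i, 1:b
completions by unplaced set U, small U first (add the entries for U minus each lowest piece of U):
  |U|=1: {1}:1  {5}:1
  |U|=2: {1,5}:2  {4,5}:1
  |U|=3: {1,4,5}:3  {3,4,5}:1
  |U|=4: {1,3,4,5}:4  {2,3,4,5}:1
  start at 0(i): 5
  start at 1(b): 1
sum over floor = 6

6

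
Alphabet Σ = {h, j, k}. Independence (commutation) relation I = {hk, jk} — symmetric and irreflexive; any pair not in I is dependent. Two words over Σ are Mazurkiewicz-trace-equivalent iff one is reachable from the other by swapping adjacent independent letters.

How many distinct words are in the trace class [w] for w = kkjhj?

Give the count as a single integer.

10

#0=k has no predecessor
#1=k depends on [0:k]
#2=j has no predecessor
#3=h depends on [2:j]
#4=j depends on [3:h]
sources: [0:k, 2:j]
N(rest) = Σ N(rest − s) over sources s of rest; N(one piece) = 1:
  size 1 → [1]=1  [4]=1
  size 2 → [0,1]=1  [1,4]=2  [3,4]=1
  size 3 → [0,1,4]=3  [1,3,4]=3  [2,3,4]=1
  first=0(k) contributes 4
  first=2(j) contributes 6
|[w]| = 10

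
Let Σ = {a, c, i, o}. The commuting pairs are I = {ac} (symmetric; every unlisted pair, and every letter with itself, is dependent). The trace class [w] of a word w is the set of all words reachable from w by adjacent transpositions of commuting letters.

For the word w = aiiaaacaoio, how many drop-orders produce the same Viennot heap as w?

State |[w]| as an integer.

drop 0:a onto floor
drop 1:i onto {0:a}
drop 2:i onto {1:i}
drop 3:a onto {2:i}
drop 4:a onto {3:a}
drop 5:a onto {4:a}
drop 6:c onto {2:i}
drop 7:a onto {5:a}
drop 8:o onto {6:c, 7:a}
drop 9:i onto {8:o}
drop 10:o onto {9:i}
ground layer = {0:a}
drop-orders for the pieces not yet dropped (sum over which currently-grounded one goes next):
  1 to go: {10} 1
  2 to go: {9,10} 1
  3 to go: {8,9,10} 1
  4 to go: {6,8,9,10} 1  {7,8,9,10} 1
  5 to go: {5,7,8,9,10} 1  {6,7,8,9,10} 2
  6 to go: {4,5,7,8,9,10} 1  {5,6,7,8,9,10} 3
  7 to go: {3,4,5,7,8,9,10} 1  {4,5,6,7,8,9,10} 4
  8 to go: {3,4,5,6,7,8,9,10} 5
  9 to go: {2,3,4,5,6,7,8,9,10} 5
  if 0:a drops first: 5 orders

5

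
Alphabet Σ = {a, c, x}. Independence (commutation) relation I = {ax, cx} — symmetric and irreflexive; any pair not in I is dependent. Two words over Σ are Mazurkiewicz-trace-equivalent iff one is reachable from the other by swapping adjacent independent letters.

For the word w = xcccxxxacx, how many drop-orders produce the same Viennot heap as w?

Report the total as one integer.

252

drop 0:x onto floor
drop 1:c onto floor
drop 2:c onto {1:c}
drop 3:c onto {2:c}
drop 4:x onto {0:x}
drop 5:x onto {4:x}
drop 6:x onto {5:x}
drop 7:a onto {3:c}
drop 8:c onto {7:a}
drop 9:x onto {6:x}
ground layer = {0:x, 1:c}
drop-orders for the pieces not yet dropped (sum over which currently-grounded one goes next):
  1 to go: {8} 1  {9} 1
  2 to go: {6,9} 1  {7,8} 1  {8,9} 2
  3 to go: {3,7,8} 1  {5,6,9} 1  {6,8,9} 3  {7,8,9} 3
  4 to go: {2,3,7,8} 1  {3,7,8,9} 4  {4,5,6,9} 1  {5,6,8,9} 4  {6,7,8,9} 6
  5 to go: {0,4,5,6,9} 1  {1,2,3,7,8} 1  {2,3,7,8,9} 5  {3,6,7,8,9} 10  {4,5,6,8,9} 5  {5,6,7,8,9} 10
  6 to go: {0,4,5,6,8,9} 6  {1,2,3,7,8,9} 6  {2,3,6,7,8,9} 15  {3,5,6,7,8,9} 20  {4,5,6,7,8,9} 15
  7 to go: {0,4,5,6,7,8,9} 21  {1,2,3,6,7,8,9} 21  {2,3,5,6,7,8,9} 35  {3,4,5,6,7,8,9} 35
  8 to go: {0,3,4,5,6,7,8,9} 56  {1,2,3,5,6,7,8,9} 56  {2,3,4,5,6,7,8,9} 70
  if 0:x drops first: 126 orders
  if 1:c drops first: 126 orders
heap linearizations: 252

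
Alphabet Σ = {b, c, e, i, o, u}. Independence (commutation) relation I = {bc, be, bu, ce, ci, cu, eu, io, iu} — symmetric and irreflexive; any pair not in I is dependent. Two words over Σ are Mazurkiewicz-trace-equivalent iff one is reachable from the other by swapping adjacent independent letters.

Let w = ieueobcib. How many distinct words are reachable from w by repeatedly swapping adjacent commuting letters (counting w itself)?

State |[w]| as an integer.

16

drop 0:i onto floor
drop 1:e onto {0:i}
drop 2:u onto floor
drop 3:e onto {1:e}
drop 4:o onto {2:u, 3:e}
drop 5:b onto {4:o}
drop 6:c onto {4:o}
drop 7:i onto {5:b}
drop 8:b onto {7:i}
ground layer = {0:i, 2:u}
drop-orders for the pieces not yet dropped (sum over which currently-grounded one goes next):
  1 to go: {6} 1  {8} 1
  2 to go: {6,8} 2  {7,8} 1
  3 to go: {5,7,8} 1  {6,7,8} 3
  4 to go: {5,6,7,8} 4
  5 to go: {4,5,6,7,8} 4
  6 to go: {2,4,5,6,7,8} 4  {3,4,5,6,7,8} 4
  7 to go: {1,3,4,5,6,7,8} 4  {2,3,4,5,6,7,8} 8
  if 0:i drops first: 12 orders
  if 2:u drops first: 4 orders
heap linearizations: 16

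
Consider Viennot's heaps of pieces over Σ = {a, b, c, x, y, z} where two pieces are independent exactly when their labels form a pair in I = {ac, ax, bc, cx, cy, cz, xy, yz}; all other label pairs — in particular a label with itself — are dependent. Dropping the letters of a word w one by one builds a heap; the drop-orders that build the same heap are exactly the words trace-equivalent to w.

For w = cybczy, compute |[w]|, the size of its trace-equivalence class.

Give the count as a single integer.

30

#0=c has no predecessor
#1=y has no predecessor
#2=b depends on [1:y]
#3=c depends on [0:c]
#4=z depends on [2:b]
#5=y depends on [2:b]
sources: [0:c, 1:y]
N(rest) = Σ N(rest − s) over sources s of rest; N(one piece) = 1:
  size 1 → [3]=1  [4]=1  [5]=1
  size 2 → [0,3]=1  [3,4]=2  [3,5]=2  [4,5]=2
  size 3 → [0,3,4]=3  [0,3,5]=3  [2,4,5]=2  [3,4,5]=6
  size 4 → [0,3,4,5]=12  [1,2,4,5]=2  [2,3,4,5]=8
  first=0(c) contributes 10
  first=1(y) contributes 20
|[w]| = 30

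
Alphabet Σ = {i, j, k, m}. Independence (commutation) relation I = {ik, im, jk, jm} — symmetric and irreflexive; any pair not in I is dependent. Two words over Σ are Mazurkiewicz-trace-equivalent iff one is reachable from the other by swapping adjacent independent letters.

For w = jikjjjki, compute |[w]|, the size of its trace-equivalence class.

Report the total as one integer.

28

#0=j has no predecessor
#1=i depends on [0:j]
#2=k has no predecessor
#3=j depends on [1:i]
#4=j depends on [3:j]
#5=j depends on [4:j]
#6=k depends on [2:k]
#7=i depends on [5:j]
sources: [0:j, 2:k]
N(rest) = Σ N(rest − s) over sources s of rest; N(one piece) = 1:
  size 1 → [6]=1  [7]=1
  size 2 → [2,6]=1  [5,7]=1  [6,7]=2
  size 3 → [2,6,7]=3  [4,5,7]=1  [5,6,7]=3
  size 4 → [2,5,6,7]=6  [3,4,5,7]=1  [4,5,6,7]=4
  size 5 → [1,3,4,5,7]=1  [2,4,5,6,7]=10  [3,4,5,6,7]=5
  size 6 → [0,1,3,4,5,7]=1  [1,3,4,5,6,7]=6  [2,3,4,5,6,7]=15
  first=0(j) contributes 21
  first=2(k) contributes 7
|[w]| = 28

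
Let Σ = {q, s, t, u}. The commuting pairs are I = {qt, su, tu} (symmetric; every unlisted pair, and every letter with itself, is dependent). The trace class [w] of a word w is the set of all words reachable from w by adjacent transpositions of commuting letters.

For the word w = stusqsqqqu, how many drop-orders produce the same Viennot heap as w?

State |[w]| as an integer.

4

#0=s has no predecessor
#1=t depends on [0:s]
#2=u has no predecessor
#3=s depends on [1:t]
#4=q depends on [2:u, 3:s]
#5=s depends on [4:q]
#6=q depends on [5:s]
#7=q depends on [6:q]
#8=q depends on [7:q]
#9=u depends on [8:q]
sources: [0:s, 2:u]
N(rest) = Σ N(rest − s) over sources s of rest; N(one piece) = 1:
  size 1 → [9]=1
  size 2 → [8,9]=1
  size 3 → [7,8,9]=1
  size 4 → [6,7,8,9]=1
  size 5 → [5,6,7,8,9]=1
  size 6 → [4,5,6,7,8,9]=1
  size 7 → [2,4,5,6,7,8,9]=1  [3,4,5,6,7,8,9]=1
  size 8 → [1,3,4,5,6,7,8,9]=1  [2,3,4,5,6,7,8,9]=2
  first=0(s) contributes 3
  first=2(u) contributes 1
|[w]| = 4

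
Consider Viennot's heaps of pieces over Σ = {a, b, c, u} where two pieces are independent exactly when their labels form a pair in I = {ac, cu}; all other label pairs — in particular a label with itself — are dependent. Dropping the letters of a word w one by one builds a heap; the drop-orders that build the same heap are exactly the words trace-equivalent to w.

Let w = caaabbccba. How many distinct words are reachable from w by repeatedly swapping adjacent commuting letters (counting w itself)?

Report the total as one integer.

#0=c has no predecessor
#1=a has no predecessor
#2=a depends on [1:a]
#3=a depends on [2:a]
#4=b depends on [0:c, 3:a]
#5=b depends on [4:b]
#6=c depends on [5:b]
#7=c depends on [6:c]
#8=b depends on [7:c]
#9=a depends on [8:b]
sources: [0:c, 1:a]
N(rest) = Σ N(rest − s) over sources s of rest; N(one piece) = 1:
  size 1 → [9]=1
  size 2 → [8,9]=1
  size 3 → [7,8,9]=1
  size 4 → [6,7,8,9]=1
  size 5 → [5,6,7,8,9]=1
  size 6 → [4,5,6,7,8,9]=1
  size 7 → [0,4,5,6,7,8,9]=1  [3,4,5,6,7,8,9]=1
  size 8 → [0,3,4,5,6,7,8,9]=2  [2,3,4,5,6,7,8,9]=1
  first=0(c) contributes 1
  first=1(a) contributes 3
|[w]| = 4

4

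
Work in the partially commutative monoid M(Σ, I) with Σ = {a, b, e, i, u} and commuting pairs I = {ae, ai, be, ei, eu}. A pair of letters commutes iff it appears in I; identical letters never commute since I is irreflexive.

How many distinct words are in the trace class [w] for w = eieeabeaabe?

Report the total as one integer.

piece 0:e — minimal
piece 1:i — minimal
piece 2:e rests on {0:e}
piece 3:e rests on {2:e}
piece 4:a — minimal
piece 5:b rests on {1:i, 4:a}
piece 6:e rests on {3:e}
piece 7:a rests on {5:b}
piece 8:a rests on {7:a}
piece 9:b rests on {8:a}
piece 10:e rests on {6:e}
minimal pieces: {0:e, 1:i, 4:a}
ways to finish when only these pieces remain (= sum over removing one remaining piece with nothing left below it):
  1 left: {9}→1  {10}→1
  2 left: {6,10}→1  {8,9}→1  {9,10}→2
  3 left: {3,6,10}→1  {6,9,10}→3  {7,8,9}→1  {8,9,10}→3
  4 left: {2,3,6,10}→1  {3,6,9,10}→4  {5,7,8,9}→1  {6,8,9,10}→6  {7,8,9,10}→4
  5 left: {0,2,3,6,10}→1  {1,5,7,8,9}→1  {2,3,6,9,10}→5  {3,6,8,9,10}→10  {4,5,7,8,9}→1  {5,7,8,9,10}→5  {6,7,8,9,10}→10
  6 left: {0,2,3,6,9,10}→6  {1,4,5,7,8,9}→2  {1,5,7,8,9,10}→6  {2,3,6,8,9,10}→15  {3,6,7,8,9,10}→20  {4,5,7,8,9,10}→6  {5,6,7,8,9,10}→15
  7 left: {0,2,3,6,8,9,10}→21  {1,4,5,7,8,9,10}→14  {1,5,6,7,8,9,10}→21  {2,3,6,7,8,9,10}→35  {3,5,6,7,8,9,10}→35  {4,5,6,7,8,9,10}→21
  8 left: {0,2,3,6,7,8,9,10}→56  {1,3,5,6,7,8,9,10}→56  {1,4,5,6,7,8,9,10}→56  {2,3,5,6,7,8,9,10}→70  {3,4,5,6,7,8,9,10}→56
  9 left: {0,2,3,5,6,7,8,9,10}→126  {1,2,3,5,6,7,8,9,10}→126  {1,3,4,5,6,7,8,9,10}→168  {2,3,4,5,6,7,8,9,10}→126
  placing 0:e first → 420 extensions
  placing 1:i first → 252 extensions
  placing 4:a first → 252 extensions
total linear extensions = 924

924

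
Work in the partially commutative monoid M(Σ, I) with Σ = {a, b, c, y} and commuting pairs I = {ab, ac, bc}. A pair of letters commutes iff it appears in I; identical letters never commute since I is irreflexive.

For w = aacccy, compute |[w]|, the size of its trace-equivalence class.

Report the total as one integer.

10

piece 0:a — minimal
piece 1:a rests on {0:a}
piece 2:c — minimal
piece 3:c rests on {2:c}
piece 4:c rests on {3:c}
piece 5:y rests on {1:a, 4:c}
minimal pieces: {0:a, 2:c}
ways to finish when only these pieces remain (= sum over removing one remaining piece with nothing left below it):
  1 left: {5}→1
  2 left: {1,5}→1  {4,5}→1
  3 left: {0,1,5}→1  {1,4,5}→2  {3,4,5}→1
  4 left: {0,1,4,5}→3  {1,3,4,5}→3  {2,3,4,5}→1
  placing 0:a first → 4 extensions
  placing 2:c first → 6 extensions
total linear extensions = 10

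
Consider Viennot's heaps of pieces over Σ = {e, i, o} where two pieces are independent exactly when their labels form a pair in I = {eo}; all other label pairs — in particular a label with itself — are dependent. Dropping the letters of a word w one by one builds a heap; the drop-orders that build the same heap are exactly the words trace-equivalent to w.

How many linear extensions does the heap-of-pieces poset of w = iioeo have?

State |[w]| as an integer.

drop 0:i onto floor
drop 1:i onto {0:i}
drop 2:o onto {1:i}
drop 3:e onto {1:i}
drop 4:o onto {2:o}
ground layer = {0:i}
drop-orders for the pieces not yet dropped (sum over which currently-grounded one goes next):
  1 to go: {3} 1  {4} 1
  2 to go: {2,4} 1  {3,4} 2
  3 to go: {2,3,4} 3
  if 0:i drops first: 3 orders

3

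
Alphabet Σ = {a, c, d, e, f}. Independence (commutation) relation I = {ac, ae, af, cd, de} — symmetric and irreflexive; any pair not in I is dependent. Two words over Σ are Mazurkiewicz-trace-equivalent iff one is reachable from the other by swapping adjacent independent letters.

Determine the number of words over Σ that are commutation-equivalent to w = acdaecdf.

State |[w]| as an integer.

35

drop 0:a onto floor
drop 1:c onto floor
drop 2:d onto {0:a}
drop 3:a onto {2:d}
drop 4:e onto {1:c}
drop 5:c onto {4:e}
drop 6:d onto {3:a}
drop 7:f onto {5:c, 6:d}
ground layer = {0:a, 1:c}
drop-orders for the pieces not yet dropped (sum over which currently-grounded one goes next):
  1 to go: {7} 1
  2 to go: {5,7} 1  {6,7} 1
  3 to go: {3,6,7} 1  {4,5,7} 1  {5,6,7} 2
  4 to go: {1,4,5,7} 1  {2,3,6,7} 1  {3,5,6,7} 3  {4,5,6,7} 3
  5 to go: {0,2,3,6,7} 1  {1,4,5,6,7} 4  {2,3,5,6,7} 4  {3,4,5,6,7} 6
  6 to go: {0,2,3,5,6,7} 5  {1,3,4,5,6,7} 10  {2,3,4,5,6,7} 10
  if 0:a drops first: 20 orders
  if 1:c drops first: 15 orders
heap linearizations: 35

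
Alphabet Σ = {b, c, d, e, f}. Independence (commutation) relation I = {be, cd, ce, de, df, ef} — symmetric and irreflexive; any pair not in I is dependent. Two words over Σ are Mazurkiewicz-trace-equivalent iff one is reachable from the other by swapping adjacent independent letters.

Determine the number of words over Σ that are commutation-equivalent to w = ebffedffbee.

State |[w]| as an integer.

piece 0:e — minimal
piece 1:b — minimal
piece 2:f rests on {1:b}
piece 3:f rests on {2:f}
piece 4:e rests on {0:e}
piece 5:d rests on {1:b}
piece 6:f rests on {3:f}
piece 7:f rests on {6:f}
piece 8:b rests on {5:d, 7:f}
piece 9:e rests on {4:e}
piece 10:e rests on {9:e}
minimal pieces: {0:e, 1:b}
ways to finish when only these pieces remain (= sum over removing one remaining piece with nothing left below it):
  1 left: {8}→1  {10}→1
  2 left: {5,8}→1  {7,8}→1  {8,10}→2  {9,10}→1
  3 left: {4,9,10}→1  {5,7,8}→2  {5,8,10}→3  {6,7,8}→1  {7,8,10}→3  {8,9,10}→3
  4 left: {0,4,9,10}→1  {3,6,7,8}→1  {4,8,9,10}→4  {5,6,7,8}→3  {5,7,8,10}→8  {5,8,9,10}→6  {6,7,8,10}→4  {7,8,9,10}→6
  5 left: {0,4,8,9,10}→5  {2,3,6,7,8}→1  {3,5,6,7,8}→4  {3,6,7,8,10}→5  {4,5,8,9,10}→10  {4,7,8,9,10}→10  {5,6,7,8,10}→15  {5,7,8,9,10}→20  {6,7,8,9,10}→10
  6 left: {0,4,5,8,9,10}→15  {0,4,7,8,9,10}→15  {2,3,5,6,7,8}→5  {2,3,6,7,8,10}→6  {3,5,6,7,8,10}→24  {3,6,7,8,9,10}→15  {4,5,7,8,9,10}→40  {4,6,7,8,9,10}→20  {5,6,7,8,9,10}→45
  7 left: {0,4,5,7,8,9,10}→70  {0,4,6,7,8,9,10}→35  {1,2,3,5,6,7,8}→5  {2,3,5,6,7,8,10}→35  {2,3,6,7,8,9,10}→21  {3,4,6,7,8,9,10}→35  {3,5,6,7,8,9,10}→84  {4,5,6,7,8,9,10}→105
  8 left: {0,3,4,6,7,8,9,10}→70  {0,4,5,6,7,8,9,10}→210  {1,2,3,5,6,7,8,10}→40  {2,3,4,6,7,8,9,10}→56  {2,3,5,6,7,8,9,10}→140  {3,4,5,6,7,8,9,10}→224
  9 left: {0,2,3,4,6,7,8,9,10}→126  {0,3,4,5,6,7,8,9,10}→504  {1,2,3,5,6,7,8,9,10}→180  {2,3,4,5,6,7,8,9,10}→420
  placing 0:e first → 600 extensions
  placing 1:b first → 1050 extensions
total linear extensions = 1650

1650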